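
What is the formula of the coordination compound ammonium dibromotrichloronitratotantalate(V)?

NH4[TaBr2Cl3(NO3)]

Ligands: 2 bromo (Br, -1), 1 nitrato (NO3, -1), 3 chloro (Cl, -1). Ligand charge sum = -6.
With Ta in oxidation state +5, the complex ion is [Ta...]^1−.
Charge balance with ammonium (+1) requires 1 complex ion per 1 ammonium.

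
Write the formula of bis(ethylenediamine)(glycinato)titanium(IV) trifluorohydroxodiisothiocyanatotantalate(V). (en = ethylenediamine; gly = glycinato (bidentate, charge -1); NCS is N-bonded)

Cation [Ti…]: ligand charges -1, Ti(IV) ⇒ ion charge 3+.
Anion [Ta…]: ligand charges -6, Ta(V) ⇒ ion charge 1−.
One 3+ cation requires 3 of the 1− anion.

[Ti(en)2(gly)][TaF3(NCS)2(OH)]3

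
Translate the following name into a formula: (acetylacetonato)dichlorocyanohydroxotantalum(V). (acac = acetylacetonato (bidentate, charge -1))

[Ta(acac)Cl2(CN)(OH)]

Ligands: 1 hydroxo (OH, -1), 2 chloro (Cl, -1), 1 cyano (CN, -1), 1 acetylacetonato (acac, -1). Ligand charge sum = -5.
With Ta in oxidation state +5, the complex ion is [Ta...].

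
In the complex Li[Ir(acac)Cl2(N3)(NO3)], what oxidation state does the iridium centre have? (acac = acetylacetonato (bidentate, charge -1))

+4

1 lithium outside the brackets (+1 each) → the complex ion is 1−.
Ligand charges: 1×acac = -1; 1×NO3 = -1; 1×N3 = -1; 2×Cl = -2; sum -5.
Ir + (-5) = 1− ⇒ Ir is +4.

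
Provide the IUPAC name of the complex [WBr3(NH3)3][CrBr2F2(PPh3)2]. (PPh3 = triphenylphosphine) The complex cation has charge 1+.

triamminetribromotungsten(IV) dibromodifluorobis(triphenylphosphine)chromate(III)

Both ions are complex: the cation is named first with the plain metal name, the anion second with the -ate form; each ion's ligands are alphabetised independently.
The complex cation is given as 1+; its ligand charges sum to -3, so W = +4.
A 1:1 salt means the anion carries the equal and opposite charge, 1−.
Anion: ligand charges sum to -4; for the ion to be 1−, Cr = +3.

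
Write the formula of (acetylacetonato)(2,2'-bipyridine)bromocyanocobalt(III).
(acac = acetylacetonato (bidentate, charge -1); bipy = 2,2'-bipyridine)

Ligands: 1 cyano (CN, -1), 1 acetylacetonato (acac, -1), 1 2,2'-bipyridine (bipy, neutral), 1 bromo (Br, -1). Ligand charge sum = -3.
With Co in oxidation state +3, the complex ion is [Co...].

[Co(acac)(bipy)Br(CN)]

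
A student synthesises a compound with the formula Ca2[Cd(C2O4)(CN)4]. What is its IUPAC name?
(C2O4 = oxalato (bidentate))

The 2 calcium counter-ions carry a total charge of +4, so each complex ion is 4−.
Ligand charges: 1×oxalato (-2 each), 4×cyano (-1 each); total -6. So Cd + (-6) = 4−, giving Cd = +2.
The complex ion is anionic, so cadmium takes the -ate form cadmate(II).

calcium tetracyanooxalatocadmate(II)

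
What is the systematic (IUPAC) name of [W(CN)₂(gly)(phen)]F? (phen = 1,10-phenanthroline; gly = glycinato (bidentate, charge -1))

The 1 fluoride counter-ion carries a total charge of -1, so each complex ion is 1+.
Ligand charges: 1×1,10-phenanthroline (neutral), 1×glycinato (-1 each), 2×cyano (-1 each); total -3. So W + (-3) = 1+, giving W = +4.
Ligands are named alphabetically: cyano before glycinato before phenanthroline.

dicyano(glycinato)(1,10-phenanthroline)tungsten(IV) fluoride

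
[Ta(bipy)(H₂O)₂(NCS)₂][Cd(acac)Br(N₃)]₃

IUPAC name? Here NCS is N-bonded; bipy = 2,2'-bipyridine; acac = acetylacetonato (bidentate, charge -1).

Cadmium is always +2 in its complexes; the anion's ligand charges sum to -3, so the complex anion is 1−.
With 3 anions per cation, the cation must be 3×1 = 3+.
Cation: ligand charges sum to -2; for the ion to be 3+, Ta = +5.

diaqua(2,2'-bipyridine)diisothiocyanatotantalum(V) (acetylacetonato)azidobromocadmate(II)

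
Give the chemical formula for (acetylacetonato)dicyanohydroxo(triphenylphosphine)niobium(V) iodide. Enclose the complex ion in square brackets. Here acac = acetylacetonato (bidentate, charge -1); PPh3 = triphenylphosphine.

Ligands: 1 acetylacetonato (acac, -1), 1 hydroxo (OH, -1), 1 triphenylphosphine (PPh3, neutral), 2 cyano (CN, -1). Ligand charge sum = -4.
With Nb in oxidation state +5, the complex ion is [Nb...]^1+.
Charge balance with iodide (-1) requires 1 complex ion per 1 iodide.

[Nb(acac)(CN)2(OH)(PPh3)]I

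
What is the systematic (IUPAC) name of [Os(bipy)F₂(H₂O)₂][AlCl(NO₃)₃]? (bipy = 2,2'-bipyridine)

Aluminium is always +3 in its complexes; the anion's ligand charges sum to -4, so the complex anion is 1−.
A 1:1 salt means the cation carries the equal and opposite charge, 1+.
Cation: ligand charges sum to -2; for the ion to be 1+, Os = +3.

diaqua(2,2'-bipyridine)difluoroosmium(III) chlorotrinitratoaluminate(III)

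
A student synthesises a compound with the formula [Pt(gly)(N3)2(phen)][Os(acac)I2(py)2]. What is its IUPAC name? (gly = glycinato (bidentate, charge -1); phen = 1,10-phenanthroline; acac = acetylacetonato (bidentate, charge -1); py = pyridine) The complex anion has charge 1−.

Both ions are complex: the cation is named first with the plain metal name, the anion second with the -ate form; each ion's ligands are alphabetised independently.
The complex anion is given as 1−; its ligand charges sum to -3, so Os = +2.
A 1:1 salt means the cation carries the equal and opposite charge, 1+.
Cation: ligand charges sum to -3; for the ion to be 1+, Pt = +4.

diazido(glycinato)(1,10-phenanthroline)platinum(IV) (acetylacetonato)diiodobis(pyridine)osmate(II)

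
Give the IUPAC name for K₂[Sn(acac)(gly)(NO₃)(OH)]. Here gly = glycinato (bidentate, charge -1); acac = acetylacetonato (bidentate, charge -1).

The 2 potassium counter-ions carry a total charge of +2, so each complex ion is 2−.
Ligand charges: 1×glycinato (-1 each), 1×acetylacetonato (-1 each), 1×hydroxo (-1 each), 1×nitrato (-1 each); total -4. So Sn + (-4) = 2−, giving Sn = +2.
The complex ion is anionic, so tin takes the -ate form stannate(II).

potassium (acetylacetonato)(glycinato)hydroxonitratostannate(II)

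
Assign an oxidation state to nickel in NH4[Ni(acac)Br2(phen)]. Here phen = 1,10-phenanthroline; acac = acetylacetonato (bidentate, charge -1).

+2

1 ammonium outside the brackets (+1 each) → the complex ion is 1−.
Ligand charges: 2×Br = -2; 1×phen neutral; 1×acac = -1; sum -3.
Ni + (-3) = 1− ⇒ Ni is +2.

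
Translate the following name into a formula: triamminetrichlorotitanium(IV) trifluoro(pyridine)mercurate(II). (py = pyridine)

Cation [Ti…]: ligand charges -3, Ti(IV) ⇒ ion charge 1+.
Anion [Hg…]: ligand charges -3, Hg(II) ⇒ ion charge 1−.
One 1+ cation balances one 1− anion.

[TiCl3(NH3)3][HgF3(py)]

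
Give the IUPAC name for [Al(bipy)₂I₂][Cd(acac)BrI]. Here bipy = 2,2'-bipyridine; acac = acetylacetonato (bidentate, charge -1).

bis(2,2'-bipyridine)diiodoaluminium(III) (acetylacetonato)bromoiodocadmate(II)

Both ions are complex: the cation is named first with the plain metal name, the anion second with the -ate form; each ion's ligands are alphabetised independently.
Cadmium is always +2 in its complexes; the anion's ligand charges sum to -3, so the complex anion is 1−.
A 1:1 salt means the cation carries the equal and opposite charge, 1+.
Cation: ligand charges sum to -2; for the ion to be 1+, Al = +3.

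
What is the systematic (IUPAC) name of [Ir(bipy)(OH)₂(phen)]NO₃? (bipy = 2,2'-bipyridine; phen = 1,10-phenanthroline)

(2,2'-bipyridine)dihydroxo(1,10-phenanthroline)iridium(III) nitrate

The 1 nitrate counter-ion carries a total charge of -1, so each complex ion is 1+.
Ligand charges: 2×hydroxo (-1 each), 1×2,2'-bipyridine (neutral), 1×1,10-phenanthroline (neutral); total -2. So Ir + (-2) = 1+, giving Ir = +3.
Ligands are named alphabetically: bipyridine before hydroxo before phenanthroline.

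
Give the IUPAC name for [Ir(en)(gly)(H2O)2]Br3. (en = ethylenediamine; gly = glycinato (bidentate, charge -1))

diaqua(ethylenediamine)(glycinato)iridium(IV) bromide

The 3 bromide counter-ions carry a total charge of -3, so each complex ion is 3+.
Ligand charges: 1×ethylenediamine (neutral), 2×aqua (neutral), 1×glycinato (-1 each); total -1. So Ir + (-1) = 3+, giving Ir = +4.
Ligands are named alphabetically: aqua before ethylenediamine before glycinato.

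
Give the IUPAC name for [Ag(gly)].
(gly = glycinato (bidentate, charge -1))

(glycinato)silver(I)

There is no counter-ion, so the complex is neutral overall.
Ligand charges: 1×glycinato (-1 each); total -1. So Ag + (-1) = 0, giving Ag = +1.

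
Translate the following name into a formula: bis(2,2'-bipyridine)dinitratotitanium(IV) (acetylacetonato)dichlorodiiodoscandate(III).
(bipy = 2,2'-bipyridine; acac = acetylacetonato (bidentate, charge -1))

[Ti(bipy)2(NO3)2][Sc(acac)Cl2I2]

Cation [Ti…]: ligand charges -2, Ti(IV) ⇒ ion charge 2+.
Anion [Sc…]: ligand charges -5, Sc(III) ⇒ ion charge 2−.
One 2+ cation balances one 2− anion.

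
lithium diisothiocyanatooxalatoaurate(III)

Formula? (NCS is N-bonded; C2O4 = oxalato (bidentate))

Ligands: 2 isothiocyanato (NCS, -1), 1 oxalato (C2O4, -2). Ligand charge sum = -4.
With Au in oxidation state +3, the complex ion is [Au...]^1−.
Charge balance with lithium (+1) requires 1 complex ion per 1 lithium.

Li[Au(C2O4)(NCS)2]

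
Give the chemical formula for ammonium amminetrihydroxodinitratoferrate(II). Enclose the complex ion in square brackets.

Ligands: 1 ammine (NH3, neutral), 2 nitrato (NO3, -1), 3 hydroxo (OH, -1). Ligand charge sum = -5.
Charge balance with ammonium (+1) requires 1 complex ion per 3 ammonium.

(NH4)3[Fe(NH3)(NO3)2(OH)3]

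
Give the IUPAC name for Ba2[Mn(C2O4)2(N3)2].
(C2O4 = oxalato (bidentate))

barium diazidodioxalatomanganate(II)

The 2 barium counter-ions carry a total charge of +4, so each complex ion is 4−.
Ligand charges: 2×azido (-1 each), 2×oxalato (-2 each); total -6. So Mn + (-6) = 4−, giving Mn = +2.
The complex ion is anionic, so manganese takes the -ate form manganate(II).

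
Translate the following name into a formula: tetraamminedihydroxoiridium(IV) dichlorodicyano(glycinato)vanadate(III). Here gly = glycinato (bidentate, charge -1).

Cation [Ir…]: ligand charges -2, Ir(IV) ⇒ ion charge 2+.
Anion [V…]: ligand charges -5, V(III) ⇒ ion charge 2−.
One 2+ cation balances one 2− anion.

[Ir(NH3)4(OH)2][VCl2(CN)2(gly)]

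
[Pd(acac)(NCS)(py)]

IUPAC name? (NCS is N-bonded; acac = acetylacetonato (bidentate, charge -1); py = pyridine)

There is no counter-ion, so the complex is neutral overall.
Ligand charges: 1×isothiocyanato (-1 each), 1×acetylacetonato (-1 each), 1×pyridine (neutral); total -2. So Pd + (-2) = 0, giving Pd = +2.
Ligands are named alphabetically: acetylacetonato before isothiocyanato before pyridine.

(acetylacetonato)isothiocyanato(pyridine)palladium(II)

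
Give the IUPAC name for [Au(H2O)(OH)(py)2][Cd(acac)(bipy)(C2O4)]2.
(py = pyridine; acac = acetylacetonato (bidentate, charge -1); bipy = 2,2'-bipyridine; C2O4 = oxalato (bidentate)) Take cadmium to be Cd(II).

aquahydroxobis(pyridine)gold(III) (acetylacetonato)(2,2'-bipyridine)oxalatocadmate(II)

Cd is given as +2; the anion's ligand charges sum to -3, so the complex anion is 1−.
With 2 anions per cation, the cation must be 2×1 = 2+.
Cation: ligand charges sum to -1; for the ion to be 2+, Au = +3.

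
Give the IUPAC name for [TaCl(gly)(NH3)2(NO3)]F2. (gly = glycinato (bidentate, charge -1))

diamminechloro(glycinato)nitratotantalum(V) fluoride

The 2 fluoride counter-ions carry a total charge of -2, so each complex ion is 2+.
Ligand charges: 2×ammine (neutral), 1×glycinato (-1 each), 1×chloro (-1 each), 1×nitrato (-1 each); total -3. So Ta + (-3) = 2+, giving Ta = +5.
Ligands are named alphabetically: ammine before chloro before glycinato before nitrato.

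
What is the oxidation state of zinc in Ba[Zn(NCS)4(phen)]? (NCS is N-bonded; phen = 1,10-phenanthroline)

1 barium outside the brackets (+2 each) → the complex ion is 2−.
Ligand charges: 4×NCS = -4; 1×phen neutral; sum -4.
Zn + (-4) = 2− ⇒ Zn is +2.

+2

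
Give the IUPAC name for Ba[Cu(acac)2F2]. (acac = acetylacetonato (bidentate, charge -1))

barium bis(acetylacetonato)difluorocuprate(II)

The 1 barium counter-ion carries a total charge of +2, so each complex ion is 2−.
Ligand charges: 2×acetylacetonato (-1 each), 2×fluoro (-1 each); total -4. So Cu + (-4) = 2−, giving Cu = +2.
Ligands are named alphabetically: acetylacetonato before fluoro.
The complex ion is anionic, so copper takes the -ate form cuprate(II).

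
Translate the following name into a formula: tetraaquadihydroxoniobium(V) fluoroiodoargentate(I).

[Nb(H2O)4(OH)2][AgFI]3

Cation [Nb…]: ligand charges -2, Nb(V) ⇒ ion charge 3+.
Anion [Ag…]: ligand charges -2, Ag(I) ⇒ ion charge 1−.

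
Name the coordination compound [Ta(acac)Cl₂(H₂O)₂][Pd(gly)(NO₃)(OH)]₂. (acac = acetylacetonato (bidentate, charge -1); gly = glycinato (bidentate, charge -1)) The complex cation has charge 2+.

Both ions are complex: the cation is named first with the plain metal name, the anion second with the -ate form; each ion's ligands are alphabetised independently.
The complex cation is given as 2+; its ligand charges sum to -3, so Ta = +5.
With 2 anions per cation, each anion must be 2/2 = 1−.
Anion: ligand charges sum to -3; for the ion to be 1−, Pd = +2.

(acetylacetonato)diaquadichlorotantalum(V) (glycinato)hydroxonitratopalladate(II)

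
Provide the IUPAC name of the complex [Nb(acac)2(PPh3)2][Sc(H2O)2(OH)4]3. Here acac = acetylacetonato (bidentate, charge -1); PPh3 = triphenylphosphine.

Both ions are complex: the cation is named first with the plain metal name, the anion second with the -ate form; each ion's ligands are alphabetised independently.
Scandium is always +3 in its complexes; the anion's ligand charges sum to -4, so the complex anion is 1−.
With 3 anions per cation, the cation must be 3×1 = 3+.
Cation: ligand charges sum to -2; for the ion to be 3+, Nb = +5.

bis(acetylacetonato)bis(triphenylphosphine)niobium(V) diaquatetrahydroxoscandate(III)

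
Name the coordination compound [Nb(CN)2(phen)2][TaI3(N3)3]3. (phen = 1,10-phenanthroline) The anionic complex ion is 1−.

The complex anion is given as 1−; its ligand charges sum to -6, so Ta = +5.
With 3 anions per cation, the cation must be 3×1 = 3+.
Cation: ligand charges sum to -2; for the ion to be 3+, Nb = +5.

dicyanobis(1,10-phenanthroline)niobium(V) triazidotriiodotantalate(V)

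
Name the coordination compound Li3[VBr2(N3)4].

lithium tetraazidodibromovanadate(III)

The 3 lithium counter-ions carry a total charge of +3, so each complex ion is 3−.
Ligand charges: 4×azido (-1 each), 2×bromo (-1 each); total -6. So V + (-6) = 3−, giving V = +3.
The complex ion is anionic, so vanadium takes the -ate form vanadate(III).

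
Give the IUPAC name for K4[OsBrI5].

The 4 potassium counter-ions carry a total charge of +4, so each complex ion is 4−.
Ligand charges: 5×iodo (-1 each), 1×bromo (-1 each); total -6. So Os + (-6) = 4−, giving Os = +2.
The complex ion is anionic, so osmium takes the -ate form osmate(II).

potassium bromopentaiodoosmate(II)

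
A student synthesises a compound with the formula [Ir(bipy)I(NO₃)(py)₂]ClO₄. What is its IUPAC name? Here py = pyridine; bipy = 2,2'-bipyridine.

(2,2'-bipyridine)iodonitratobis(pyridine)iridium(III) perchlorate

The 1 perchlorate counter-ion carries a total charge of -1, so each complex ion is 1+.
Ligand charges: 2×pyridine (neutral), 1×nitrato (-1 each), 1×2,2'-bipyridine (neutral), 1×iodo (-1 each); total -2. So Ir + (-2) = 1+, giving Ir = +3.
Ligands are named alphabetically: bipyridine before iodo before nitrato before pyridine.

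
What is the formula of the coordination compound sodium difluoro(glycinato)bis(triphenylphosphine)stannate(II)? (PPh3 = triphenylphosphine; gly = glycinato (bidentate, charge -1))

Na[SnF2(gly)(PPh3)2]

Ligands: 2 fluoro (F, -1), 2 triphenylphosphine (PPh3, neutral), 1 glycinato (gly, -1). Ligand charge sum = -3.
Charge balance with sodium (+1) requires 1 complex ion per 1 sodium.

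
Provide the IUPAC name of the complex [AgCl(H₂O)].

aquachlorosilver(I)

There is no counter-ion, so the complex is neutral overall.
Ligand charges: 1×chloro (-1 each), 1×aqua (neutral); total -1. So Ag + (-1) = 0, giving Ag = +1.
Ligands are named alphabetically: aqua before chloro.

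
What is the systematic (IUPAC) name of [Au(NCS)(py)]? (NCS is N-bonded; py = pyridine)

isothiocyanato(pyridine)gold(I)

There is no counter-ion, so the complex is neutral overall.
Ligand charges: 1×isothiocyanato (-1 each), 1×pyridine (neutral); total -1. So Au + (-1) = 0, giving Au = +1.
Ligands are named alphabetically: isothiocyanato before pyridine.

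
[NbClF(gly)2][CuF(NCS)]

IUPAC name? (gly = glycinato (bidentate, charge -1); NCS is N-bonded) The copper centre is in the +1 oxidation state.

Both ions are complex: the cation is named first with the plain metal name, the anion second with the -ate form; each ion's ligands are alphabetised independently.
Cu is given as +1; the anion's ligand charges sum to -2, so the complex anion is 1−.
A 1:1 salt means the cation carries the equal and opposite charge, 1+.
Cation: ligand charges sum to -4; for the ion to be 1+, Nb = +5.

chlorofluorobis(glycinato)niobium(V) fluoroisothiocyanatocuprate(I)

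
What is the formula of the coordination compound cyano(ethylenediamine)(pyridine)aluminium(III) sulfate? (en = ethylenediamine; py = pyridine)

Ligands: 1 ethylenediamine (en, neutral), 1 cyano (CN, -1), 1 pyridine (py, neutral). Ligand charge sum = -1.
With Al in oxidation state +3, the complex ion is [Al...]^2+.
Charge balance with sulfate (-2) requires 1 complex ion per 1 sulfate.

[Al(CN)(en)(py)]SO4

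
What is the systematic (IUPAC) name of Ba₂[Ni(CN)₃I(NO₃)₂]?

The 2 barium counter-ions carry a total charge of +4, so each complex ion is 4−.
Ligand charges: 2×nitrato (-1 each), 3×cyano (-1 each), 1×iodo (-1 each); total -6. So Ni + (-6) = 4−, giving Ni = +2.
Ligands are named alphabetically: cyano before iodo before nitrato.
The complex ion is anionic, so nickel takes the -ate form nickelate(II).

barium tricyanoiododinitratonickelate(II)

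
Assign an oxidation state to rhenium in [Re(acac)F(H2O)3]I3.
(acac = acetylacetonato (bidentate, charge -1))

3 iodide outside the brackets (-1 each) → the complex ion is 3+.
Ligand charges: 1×F = -1; 1×acac = -1; 3×H2O neutral; sum -2.
Re + (-2) = 3+ ⇒ Re is +5.

+5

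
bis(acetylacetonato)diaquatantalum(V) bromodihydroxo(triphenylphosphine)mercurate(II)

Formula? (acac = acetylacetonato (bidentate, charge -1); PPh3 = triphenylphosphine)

[Ta(acac)2(H2O)2][HgBr(OH)2(PPh3)]3

Cation [Ta…]: ligand charges -2, Ta(V) ⇒ ion charge 3+.
Anion [Hg…]: ligand charges -3, Hg(II) ⇒ ion charge 1−.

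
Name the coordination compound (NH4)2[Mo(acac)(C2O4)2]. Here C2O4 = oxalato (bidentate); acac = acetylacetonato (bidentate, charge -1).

The 2 ammonium counter-ions carry a total charge of +2, so each complex ion is 2−.
Ligand charges: 2×oxalato (-2 each), 1×acetylacetonato (-1 each); total -5. So Mo + (-5) = 2−, giving Mo = +3.
Ligands are named alphabetically: acetylacetonato before oxalato.
The complex ion is anionic, so molybdenum takes the -ate form molybdate(III).

ammonium (acetylacetonato)dioxalatomolybdate(III)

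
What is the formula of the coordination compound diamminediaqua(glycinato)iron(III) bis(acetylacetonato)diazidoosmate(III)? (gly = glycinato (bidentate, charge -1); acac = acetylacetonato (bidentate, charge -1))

Cation [Fe…]: ligand charges -1, Fe(III) ⇒ ion charge 2+.
Anion [Os…]: ligand charges -4, Os(III) ⇒ ion charge 1−.

[Fe(gly)(H2O)2(NH3)2][Os(acac)2(N3)2]2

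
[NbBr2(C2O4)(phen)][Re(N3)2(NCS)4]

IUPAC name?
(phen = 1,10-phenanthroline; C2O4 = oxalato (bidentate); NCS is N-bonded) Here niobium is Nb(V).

dibromooxalato(1,10-phenanthroline)niobium(V) diazidotetraisothiocyanatorhenate(V)

Both ions are complex: the cation is named first with the plain metal name, the anion second with the -ate form; each ion's ligands are alphabetised independently.
Nb is given as +5; the cation's ligand charges sum to -4, so the complex cation is 1+.
A 1:1 salt means the anion carries the equal and opposite charge, 1−.
Anion: ligand charges sum to -6; for the ion to be 1−, Re = +5.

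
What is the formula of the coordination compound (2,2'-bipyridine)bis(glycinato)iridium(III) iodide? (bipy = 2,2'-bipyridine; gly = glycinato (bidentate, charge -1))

Ligands: 1 2,2'-bipyridine (bipy, neutral), 2 glycinato (gly, -1). Ligand charge sum = -2.
Charge balance with iodide (-1) requires 1 complex ion per 1 iodide.

[Ir(bipy)(gly)2]I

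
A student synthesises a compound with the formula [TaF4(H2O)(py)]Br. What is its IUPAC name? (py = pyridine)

The 1 bromide counter-ion carries a total charge of -1, so each complex ion is 1+.
Ligand charges: 4×fluoro (-1 each), 1×aqua (neutral), 1×pyridine (neutral); total -4. So Ta + (-4) = 1+, giving Ta = +5.
Ligands are named alphabetically: aqua before fluoro before pyridine.

aquatetrafluoro(pyridine)tantalum(V) bromide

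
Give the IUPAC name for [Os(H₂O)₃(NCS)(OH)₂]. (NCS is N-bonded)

triaquadihydroxoisothiocyanatoosmium(III)

There is no counter-ion, so the complex is neutral overall.
Ligand charges: 2×hydroxo (-1 each), 3×aqua (neutral), 1×isothiocyanato (-1 each); total -3. So Os + (-3) = 0, giving Os = +3.
Ligands are named alphabetically: aqua before hydroxo before isothiocyanato.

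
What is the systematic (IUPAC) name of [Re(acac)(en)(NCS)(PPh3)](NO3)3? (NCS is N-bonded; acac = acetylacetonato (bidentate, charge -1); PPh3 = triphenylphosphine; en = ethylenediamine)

(acetylacetonato)(ethylenediamine)isothiocyanato(triphenylphosphine)rhenium(V) nitrate

The 3 nitrate counter-ions carry a total charge of -3, so each complex ion is 3+.
Ligand charges: 1×isothiocyanato (-1 each), 1×acetylacetonato (-1 each), 1×triphenylphosphine (neutral), 1×ethylenediamine (neutral); total -2. So Re + (-2) = 3+, giving Re = +5.
Ligands are named alphabetically: acetylacetonato before ethylenediamine before isothiocyanato before triphenylphosphine.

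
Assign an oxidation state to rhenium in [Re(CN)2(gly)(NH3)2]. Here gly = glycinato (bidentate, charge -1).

+3

No counter-ion: the bracketed complex is neutral.
Ligand charges: 1×gly = -1; 2×CN = -2; 2×NH3 neutral; sum -3.
Re + (-3) = 0 ⇒ Re is +3.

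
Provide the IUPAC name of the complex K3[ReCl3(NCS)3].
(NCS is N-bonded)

potassium trichlorotriisothiocyanatorhenate(III)

The 3 potassium counter-ions carry a total charge of +3, so each complex ion is 3−.
Ligand charges: 3×chloro (-1 each), 3×isothiocyanato (-1 each); total -6. So Re + (-6) = 3−, giving Re = +3.
The complex ion is anionic, so rhenium takes the -ate form rhenate(III).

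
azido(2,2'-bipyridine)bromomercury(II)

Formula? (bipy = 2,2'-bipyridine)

Ligands: 1 azido (N3, -1), 1 2,2'-bipyridine (bipy, neutral), 1 bromo (Br, -1). Ligand charge sum = -2.
With Hg in oxidation state +2, the complex ion is [Hg...].

[Hg(bipy)Br(N3)]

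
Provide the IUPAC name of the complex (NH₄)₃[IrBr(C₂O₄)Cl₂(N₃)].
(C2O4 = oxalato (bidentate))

The 3 ammonium counter-ions carry a total charge of +3, so each complex ion is 3−.
Ligand charges: 1×azido (-1 each), 1×bromo (-1 each), 1×oxalato (-2 each), 2×chloro (-1 each); total -6. So Ir + (-6) = 3−, giving Ir = +3.
Ligands are named alphabetically: azido before bromo before chloro before oxalato.
The complex ion is anionic, so iridium takes the -ate form iridate(III).

ammonium azidobromodichlorooxalatoiridate(III)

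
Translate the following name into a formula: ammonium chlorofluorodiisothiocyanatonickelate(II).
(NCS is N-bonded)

Ligands: 1 fluoro (F, -1), 1 chloro (Cl, -1), 2 isothiocyanato (NCS, -1). Ligand charge sum = -4.
With Ni in oxidation state +2, the complex ion is [Ni...]^2−.
Charge balance with ammonium (+1) requires 1 complex ion per 2 ammonium.

(NH4)2[NiClF(NCS)2]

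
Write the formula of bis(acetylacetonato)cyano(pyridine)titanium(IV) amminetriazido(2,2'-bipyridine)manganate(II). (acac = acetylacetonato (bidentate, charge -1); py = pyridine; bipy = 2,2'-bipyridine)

[Ti(acac)2(CN)(py)][Mn(bipy)(N3)3(NH3)]

Cation [Ti…]: ligand charges -3, Ti(IV) ⇒ ion charge 1+.
Anion [Mn…]: ligand charges -3, Mn(II) ⇒ ion charge 1−.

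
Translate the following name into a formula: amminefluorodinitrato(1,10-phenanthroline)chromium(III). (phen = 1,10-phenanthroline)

[CrF(NH3)(NO3)2(phen)]

Ligands: 1 ammine (NH3, neutral), 1 fluoro (F, -1), 1 1,10-phenanthroline (phen, neutral), 2 nitrato (NO3, -1). Ligand charge sum = -3.
With Cr in oxidation state +3, the complex ion is [Cr...].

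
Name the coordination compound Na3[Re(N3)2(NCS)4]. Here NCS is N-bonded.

The 3 sodium counter-ions carry a total charge of +3, so each complex ion is 3−.
Ligand charges: 4×isothiocyanato (-1 each), 2×azido (-1 each); total -6. So Re + (-6) = 3−, giving Re = +3.
The complex ion is anionic, so rhenium takes the -ate form rhenate(III).

sodium diazidotetraisothiocyanatorhenate(III)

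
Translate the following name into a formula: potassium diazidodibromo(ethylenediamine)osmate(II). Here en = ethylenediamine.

Ligands: 2 azido (N3, -1), 1 ethylenediamine (en, neutral), 2 bromo (Br, -1). Ligand charge sum = -4.
Charge balance with potassium (+1) requires 1 complex ion per 2 potassium.

K2[OsBr2(en)(N3)2]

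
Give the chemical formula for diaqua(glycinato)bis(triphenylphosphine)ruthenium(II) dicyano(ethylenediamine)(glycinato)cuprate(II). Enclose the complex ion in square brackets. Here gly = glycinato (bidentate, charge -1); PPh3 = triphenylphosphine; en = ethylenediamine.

[Ru(gly)(H2O)2(PPh3)2][Cu(CN)2(en)(gly)]

Cation [Ru…]: ligand charges -1, Ru(II) ⇒ ion charge 1+.
Anion [Cu…]: ligand charges -3, Cu(II) ⇒ ion charge 1−.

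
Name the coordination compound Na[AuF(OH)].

The 1 sodium counter-ion carries a total charge of +1, so each complex ion is 1−.
Ligand charges: 1×fluoro (-1 each), 1×hydroxo (-1 each); total -2. So Au + (-2) = 1−, giving Au = +1.
The complex ion is anionic, so gold takes the -ate form aurate(I).

sodium fluorohydroxoaurate(I)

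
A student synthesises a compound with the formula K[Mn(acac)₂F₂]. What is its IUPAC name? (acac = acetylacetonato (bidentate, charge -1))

potassium bis(acetylacetonato)difluoromanganate(III)

The 1 potassium counter-ion carries a total charge of +1, so each complex ion is 1−.
Ligand charges: 2×fluoro (-1 each), 2×acetylacetonato (-1 each); total -4. So Mn + (-4) = 1−, giving Mn = +3.
Ligands are named alphabetically: acetylacetonato before fluoro.
The complex ion is anionic, so manganese takes the -ate form manganate(III).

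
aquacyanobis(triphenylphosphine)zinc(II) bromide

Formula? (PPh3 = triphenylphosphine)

[Zn(CN)(H2O)(PPh3)2]Br

Ligands: 2 triphenylphosphine (PPh3, neutral), 1 aqua (H2O, neutral), 1 cyano (CN, -1). Ligand charge sum = -1.
With Zn in oxidation state +2, the complex ion is [Zn...]^1+.
Charge balance with bromide (-1) requires 1 complex ion per 1 bromide.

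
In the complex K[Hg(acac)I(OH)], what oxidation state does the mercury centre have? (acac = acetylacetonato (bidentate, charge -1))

+2

1 potassium outside the brackets (+1 each) → the complex ion is 1−.
Ligand charges: 1×I = -1; 1×OH = -1; 1×acac = -1; sum -3.
Hg + (-3) = 1− ⇒ Hg is +2.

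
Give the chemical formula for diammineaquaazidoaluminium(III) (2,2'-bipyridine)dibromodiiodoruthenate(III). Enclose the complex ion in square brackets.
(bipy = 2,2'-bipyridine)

[Al(H2O)(N3)(NH3)2][Ru(bipy)Br2I2]2

Cation [Al…]: ligand charges -1, Al(III) ⇒ ion charge 2+.
Anion [Ru…]: ligand charges -4, Ru(III) ⇒ ion charge 1−.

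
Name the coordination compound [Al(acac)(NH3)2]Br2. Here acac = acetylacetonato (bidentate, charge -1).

The 2 bromide counter-ions carry a total charge of -2, so each complex ion is 2+.
Ligand charges: 2×ammine (neutral), 1×acetylacetonato (-1 each); total -1. So Al + (-1) = 2+, giving Al = +3.
Ligands are named alphabetically: acetylacetonato before ammine.

(acetylacetonato)diamminealuminium(III) bromide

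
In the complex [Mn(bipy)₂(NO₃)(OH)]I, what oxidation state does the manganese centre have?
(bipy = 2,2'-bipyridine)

1 iodide outside the brackets (-1 each) → the complex ion is 1+.
Ligand charges: 1×OH = -1; 2×bipy neutral; 1×NO3 = -1; sum -2.
Mn + (-2) = 1+ ⇒ Mn is +3.

+3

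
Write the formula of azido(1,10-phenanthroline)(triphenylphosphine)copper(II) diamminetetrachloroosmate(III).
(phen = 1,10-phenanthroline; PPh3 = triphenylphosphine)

[Cu(N3)(phen)(PPh3)][OsCl4(NH3)2]

Cation [Cu…]: ligand charges -1, Cu(II) ⇒ ion charge 1+.
Anion [Os…]: ligand charges -4, Os(III) ⇒ ion charge 1−.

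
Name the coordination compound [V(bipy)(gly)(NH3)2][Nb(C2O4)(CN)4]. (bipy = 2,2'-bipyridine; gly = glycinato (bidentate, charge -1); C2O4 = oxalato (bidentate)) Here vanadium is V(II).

Both ions are complex: the cation is named first with the plain metal name, the anion second with the -ate form; each ion's ligands are alphabetised independently.
V is given as +2; the cation's ligand charges sum to -1, so the complex cation is 1+.
A 1:1 salt means the anion carries the equal and opposite charge, 1−.
Anion: ligand charges sum to -6; for the ion to be 1−, Nb = +5.

diammine(2,2'-bipyridine)(glycinato)vanadium(II) tetracyanooxalatoniobate(V)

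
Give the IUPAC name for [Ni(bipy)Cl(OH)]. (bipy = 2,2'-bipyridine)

There is no counter-ion, so the complex is neutral overall.
Ligand charges: 1×hydroxo (-1 each), 1×2,2'-bipyridine (neutral), 1×chloro (-1 each); total -2. So Ni + (-2) = 0, giving Ni = +2.
Ligands are named alphabetically: bipyridine before chloro before hydroxo.

(2,2'-bipyridine)chlorohydroxonickel(II)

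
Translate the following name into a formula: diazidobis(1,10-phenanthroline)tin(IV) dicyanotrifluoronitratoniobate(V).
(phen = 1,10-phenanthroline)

[Sn(N3)2(phen)2][Nb(CN)2F3(NO3)]2

Cation [Sn…]: ligand charges -2, Sn(IV) ⇒ ion charge 2+.
Anion [Nb…]: ligand charges -6, Nb(V) ⇒ ion charge 1−.
One 2+ cation requires 2 of the 1− anion.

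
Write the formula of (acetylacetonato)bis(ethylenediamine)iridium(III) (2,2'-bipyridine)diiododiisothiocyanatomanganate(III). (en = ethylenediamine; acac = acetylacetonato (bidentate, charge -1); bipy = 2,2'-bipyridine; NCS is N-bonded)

[Ir(acac)(en)2][Mn(bipy)I2(NCS)2]2

Cation [Ir…]: ligand charges -1, Ir(III) ⇒ ion charge 2+.
Anion [Mn…]: ligand charges -4, Mn(III) ⇒ ion charge 1−.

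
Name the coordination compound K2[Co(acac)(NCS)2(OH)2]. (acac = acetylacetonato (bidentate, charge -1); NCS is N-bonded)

The 2 potassium counter-ions carry a total charge of +2, so each complex ion is 2−.
Ligand charges: 1×acetylacetonato (-1 each), 2×isothiocyanato (-1 each), 2×hydroxo (-1 each); total -5. So Co + (-5) = 2−, giving Co = +3.
Ligands are named alphabetically: acetylacetonato before hydroxo before isothiocyanato.
The complex ion is anionic, so cobalt takes the -ate form cobaltate(III).

potassium (acetylacetonato)dihydroxodiisothiocyanatocobaltate(III)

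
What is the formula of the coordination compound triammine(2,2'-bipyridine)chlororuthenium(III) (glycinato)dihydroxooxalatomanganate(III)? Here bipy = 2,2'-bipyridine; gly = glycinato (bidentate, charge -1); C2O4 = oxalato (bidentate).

Cation [Ru…]: ligand charges -1, Ru(III) ⇒ ion charge 2+.
Anion [Mn…]: ligand charges -5, Mn(III) ⇒ ion charge 2−.

[Ru(bipy)Cl(NH3)3][Mn(C2O4)(gly)(OH)2]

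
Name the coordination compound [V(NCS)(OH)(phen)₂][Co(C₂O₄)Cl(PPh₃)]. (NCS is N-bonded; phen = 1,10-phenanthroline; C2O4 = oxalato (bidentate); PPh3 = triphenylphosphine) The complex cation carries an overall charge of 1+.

Both ions are complex: the cation is named first with the plain metal name, the anion second with the -ate form; each ion's ligands are alphabetised independently.
The complex cation is given as 1+; its ligand charges sum to -2, so V = +3.
A 1:1 salt means the anion carries the equal and opposite charge, 1−.
Anion: ligand charges sum to -3; for the ion to be 1−, Co = +2.

hydroxoisothiocyanatobis(1,10-phenanthroline)vanadium(III) chlorooxalato(triphenylphosphine)cobaltate(II)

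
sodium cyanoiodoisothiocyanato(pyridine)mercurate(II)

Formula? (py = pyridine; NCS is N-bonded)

Na[Hg(CN)I(NCS)(py)]

Ligands: 1 pyridine (py, neutral), 1 cyano (CN, -1), 1 iodo (I, -1), 1 isothiocyanato (NCS, -1). Ligand charge sum = -3.
Charge balance with sodium (+1) requires 1 complex ion per 1 sodium.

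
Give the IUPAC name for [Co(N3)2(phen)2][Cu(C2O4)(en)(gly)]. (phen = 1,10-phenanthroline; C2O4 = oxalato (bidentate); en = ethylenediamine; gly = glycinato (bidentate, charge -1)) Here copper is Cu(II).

diazidobis(1,10-phenanthroline)cobalt(III) (ethylenediamine)(glycinato)oxalatocuprate(II)

Both ions are complex: the cation is named first with the plain metal name, the anion second with the -ate form; each ion's ligands are alphabetised independently.
Cu is given as +2; the anion's ligand charges sum to -3, so the complex anion is 1−.
A 1:1 salt means the cation carries the equal and opposite charge, 1+.
Cation: ligand charges sum to -2; for the ion to be 1+, Co = +3.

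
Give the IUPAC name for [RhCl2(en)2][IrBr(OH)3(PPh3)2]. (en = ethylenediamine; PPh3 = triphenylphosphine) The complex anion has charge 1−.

Both ions are complex: the cation is named first with the plain metal name, the anion second with the -ate form; each ion's ligands are alphabetised independently.
The complex anion is given as 1−; its ligand charges sum to -4, so Ir = +3.
A 1:1 salt means the cation carries the equal and opposite charge, 1+.
Cation: ligand charges sum to -2; for the ion to be 1+, Rh = +3.

dichlorobis(ethylenediamine)rhodium(III) bromotrihydroxobis(triphenylphosphine)iridate(III)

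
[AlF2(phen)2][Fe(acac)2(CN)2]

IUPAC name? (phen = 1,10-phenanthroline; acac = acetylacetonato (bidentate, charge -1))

Both ions are complex: the cation is named first with the plain metal name, the anion second with the -ate form; each ion's ligands are alphabetised independently.
Aluminium is always +3 in its complexes; the cation's ligand charges sum to -2, so the complex cation is 1+.
A 1:1 salt means the anion carries the equal and opposite charge, 1−.
Anion: ligand charges sum to -4; for the ion to be 1−, Fe = +3.

difluorobis(1,10-phenanthroline)aluminium(III) bis(acetylacetonato)dicyanoferrate(III)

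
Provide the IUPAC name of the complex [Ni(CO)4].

tetracarbonylnickel(0)

There is no counter-ion, so the complex is neutral overall.
Ligand charges: 4×carbonyl (neutral); total 0. So Ni + (0) = 0, giving Ni = 0.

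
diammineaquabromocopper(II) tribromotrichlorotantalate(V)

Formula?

Cation [Cu…]: ligand charges -1, Cu(II) ⇒ ion charge 1+.
Anion [Ta…]: ligand charges -6, Ta(V) ⇒ ion charge 1−.
One 1+ cation balances one 1− anion.

[CuBr(H2O)(NH3)2][TaBr3Cl3]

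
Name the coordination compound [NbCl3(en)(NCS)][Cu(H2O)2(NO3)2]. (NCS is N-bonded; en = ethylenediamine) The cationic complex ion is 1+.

trichloro(ethylenediamine)isothiocyanatoniobium(V) diaquadinitratocuprate(I)

The complex cation is given as 1+; its ligand charges sum to -4, so Nb = +5.
A 1:1 salt means the anion carries the equal and opposite charge, 1−.
Anion: ligand charges sum to -2; for the ion to be 1−, Cu = +1.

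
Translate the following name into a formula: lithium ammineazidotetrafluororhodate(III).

Ligands: 1 azido (N3, -1), 4 fluoro (F, -1), 1 ammine (NH3, neutral). Ligand charge sum = -5.
With Rh in oxidation state +3, the complex ion is [Rh...]^2−.
Charge balance with lithium (+1) requires 1 complex ion per 2 lithium.

Li2[RhF4(N3)(NH3)]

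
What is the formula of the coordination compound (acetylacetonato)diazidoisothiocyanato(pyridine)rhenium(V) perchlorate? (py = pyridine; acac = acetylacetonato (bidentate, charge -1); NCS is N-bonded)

Ligands: 1 pyridine (py, neutral), 2 azido (N3, -1), 1 acetylacetonato (acac, -1), 1 isothiocyanato (NCS, -1). Ligand charge sum = -4.
Charge balance with perchlorate (-1) requires 1 complex ion per 1 perchlorate.

[Re(acac)(N3)2(NCS)(py)]ClO4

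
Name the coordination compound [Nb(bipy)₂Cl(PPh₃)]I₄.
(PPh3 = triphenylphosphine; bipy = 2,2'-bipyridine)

bis(2,2'-bipyridine)chloro(triphenylphosphine)niobium(V) iodide

The 4 iodide counter-ions carry a total charge of -4, so each complex ion is 4+.
Ligand charges: 1×triphenylphosphine (neutral), 2×2,2'-bipyridine (neutral), 1×chloro (-1 each); total -1. So Nb + (-1) = 4+, giving Nb = +5.
Ligands are named alphabetically: bipyridine before chloro before triphenylphosphine.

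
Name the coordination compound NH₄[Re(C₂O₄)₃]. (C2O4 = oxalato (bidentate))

The 1 ammonium counter-ion carries a total charge of +1, so each complex ion is 1−.
Ligand charges: 3×oxalato (-2 each); total -6. So Re + (-6) = 1−, giving Re = +5.
The complex ion is anionic, so rhenium takes the -ate form rhenate(V).

ammonium trioxalatorhenate(V)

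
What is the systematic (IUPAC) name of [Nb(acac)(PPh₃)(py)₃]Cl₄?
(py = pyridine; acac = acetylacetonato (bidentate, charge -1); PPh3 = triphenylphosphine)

(acetylacetonato)tris(pyridine)(triphenylphosphine)niobium(V) chloride

The 4 chloride counter-ions carry a total charge of -4, so each complex ion is 4+.
Ligand charges: 3×pyridine (neutral), 1×acetylacetonato (-1 each), 1×triphenylphosphine (neutral); total -1. So Nb + (-1) = 4+, giving Nb = +5.
Ligands are named alphabetically: acetylacetonato before pyridine before triphenylphosphine.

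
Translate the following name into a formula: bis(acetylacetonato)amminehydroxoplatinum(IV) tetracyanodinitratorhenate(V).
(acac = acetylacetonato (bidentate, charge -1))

[Pt(acac)2(NH3)(OH)][Re(CN)4(NO3)2]

Cation [Pt…]: ligand charges -3, Pt(IV) ⇒ ion charge 1+.
Anion [Re…]: ligand charges -6, Re(V) ⇒ ion charge 1−.
One 1+ cation balances one 1− anion.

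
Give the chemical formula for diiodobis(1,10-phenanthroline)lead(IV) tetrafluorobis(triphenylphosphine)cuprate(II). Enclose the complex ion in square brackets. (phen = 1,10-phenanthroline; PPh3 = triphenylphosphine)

[PbI2(phen)2][CuF4(PPh3)2]

Cation [Pb…]: ligand charges -2, Pb(IV) ⇒ ion charge 2+.
Anion [Cu…]: ligand charges -4, Cu(II) ⇒ ion charge 2−.
One 2+ cation balances one 2− anion.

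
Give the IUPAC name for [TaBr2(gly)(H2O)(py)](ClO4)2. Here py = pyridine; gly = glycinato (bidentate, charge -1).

The 2 perchlorate counter-ions carry a total charge of -2, so each complex ion is 2+.
Ligand charges: 1×pyridine (neutral), 1×aqua (neutral), 2×bromo (-1 each), 1×glycinato (-1 each); total -3. So Ta + (-3) = 2+, giving Ta = +5.
Ligands are named alphabetically: aqua before bromo before glycinato before pyridine.

aquadibromo(glycinato)(pyridine)tantalum(V) perchlorate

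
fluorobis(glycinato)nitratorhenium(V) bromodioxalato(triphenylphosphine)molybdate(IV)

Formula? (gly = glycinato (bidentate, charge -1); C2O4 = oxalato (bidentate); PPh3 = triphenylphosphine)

[ReF(gly)2(NO3)][MoBr(C2O4)2(PPh3)]

Cation [Re…]: ligand charges -4, Re(V) ⇒ ion charge 1+.
Anion [Mo…]: ligand charges -5, Mo(IV) ⇒ ion charge 1−.
One 1+ cation balances one 1− anion.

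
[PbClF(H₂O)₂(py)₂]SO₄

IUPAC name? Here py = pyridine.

diaquachlorofluorobis(pyridine)lead(IV) sulfate

The 1 sulfate counter-ion carries a total charge of -2, so each complex ion is 2+.
Ligand charges: 2×aqua (neutral), 2×pyridine (neutral), 1×chloro (-1 each), 1×fluoro (-1 each); total -2. So Pb + (-2) = 2+, giving Pb = +4.
Ligands are named alphabetically: aqua before chloro before fluoro before pyridine.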